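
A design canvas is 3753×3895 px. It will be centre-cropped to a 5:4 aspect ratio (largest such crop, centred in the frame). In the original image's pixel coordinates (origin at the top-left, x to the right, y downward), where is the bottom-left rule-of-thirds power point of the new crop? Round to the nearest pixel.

3753/3895 < 5/4, so the 5:4 crop keeps the full width 3753 and trims height to 3753 × 4/5 = 3002.40 px.
Top offset = (3895 − 3002.40)/2 = 446.30 px; left offset = 0.
Bottom-left is one-third across and two-thirds down within the crop:
x = 0.00 + 1 × 3753.00/3 ≈ 1251; y = 446.30 + 2 × 3002.40/3 ≈ 2448.

(1251, 2448)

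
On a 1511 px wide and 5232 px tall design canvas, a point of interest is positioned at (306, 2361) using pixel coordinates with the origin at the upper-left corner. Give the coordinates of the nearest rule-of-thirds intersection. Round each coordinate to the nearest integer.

x = 504 px, y = 1744 px

Third lines: x ∈ {504, 1007}, y ∈ {1744, 3488}.
306 is closer to x = 504; 2361 is closer to y = 1744.
So the nearest intersection is the upper-left power point.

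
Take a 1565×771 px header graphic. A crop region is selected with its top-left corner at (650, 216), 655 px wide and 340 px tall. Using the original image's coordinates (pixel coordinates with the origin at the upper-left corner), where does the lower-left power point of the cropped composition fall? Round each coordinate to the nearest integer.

One third of the crop width 655 is 218.33 px.
One third of the crop height 340 is 113.33 px.
The lower-left point is one-third across and two-thirds down within the crop:
x = 650 + 1 × 218.33 ≈ 868; y = 216 + 2 × 113.33 ≈ 443.

(868, 443)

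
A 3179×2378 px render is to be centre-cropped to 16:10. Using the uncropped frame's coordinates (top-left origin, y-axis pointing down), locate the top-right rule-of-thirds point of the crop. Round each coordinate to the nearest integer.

3179/2378 < 16/10, so the 16:10 crop keeps the full width 3179 and trims height to 3179 × 10/16 = 1986.88 px.
Top offset = (2378 − 1986.88)/2 = 195.56 px; left offset = 0.
Top-right is two-thirds across and one-third down within the crop:
x = 0.00 + 2 × 3179.00/3 ≈ 2119; y = 195.56 + 1 × 1986.88/3 ≈ 858.

x = 2119 px, y = 858 px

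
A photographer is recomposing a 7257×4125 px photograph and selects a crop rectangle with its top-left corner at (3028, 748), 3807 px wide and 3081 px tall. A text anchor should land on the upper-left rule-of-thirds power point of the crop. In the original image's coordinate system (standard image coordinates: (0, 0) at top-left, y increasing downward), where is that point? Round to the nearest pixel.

(4297, 1775)

One third of the crop width 3807 is 1269.00 px.
One third of the crop height 3081 is 1027.00 px.
The upper-left point is one-third across and one-third down within the crop:
x = 3028 + 1 × 1269.00 ≈ 4297; y = 748 + 1 × 1027.00 ≈ 1775.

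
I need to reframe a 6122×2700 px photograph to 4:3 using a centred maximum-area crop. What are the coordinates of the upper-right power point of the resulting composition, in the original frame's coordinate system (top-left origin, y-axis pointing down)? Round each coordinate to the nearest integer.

x = 3661 px, y = 900 px

6122/2700 > 4/3, so the 4:3 crop keeps the full height 2700 and trims width to 2700 × 4/3 = 3600.00 px.
Left offset = (6122 − 3600.00)/2 = 1261.00 px; top offset = 0.
Upper-right is two-thirds across and one-third down within the crop:
x = 1261.00 + 2 × 3600.00/3 ≈ 3661; y = 0.00 + 1 × 2700.00/3 ≈ 900.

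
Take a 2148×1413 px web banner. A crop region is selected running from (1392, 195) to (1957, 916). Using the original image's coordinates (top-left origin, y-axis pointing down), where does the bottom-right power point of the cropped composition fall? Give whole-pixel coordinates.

Crop width = 1957 − 1392 = 565 px; one third is 188.33 px.
Crop height = 916 − 195 = 721 px; one third is 240.33 px.
The bottom-right point is two-thirds across and two-thirds down within the crop:
x = 1392 + 2 × 188.33 ≈ 1769; y = 195 + 2 × 240.33 ≈ 676.

(1769, 676)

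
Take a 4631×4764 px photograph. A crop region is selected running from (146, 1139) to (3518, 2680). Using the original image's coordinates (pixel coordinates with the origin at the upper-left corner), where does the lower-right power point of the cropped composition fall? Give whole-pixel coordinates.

Crop width = 3518 − 146 = 3372 px; one third is 1124.00 px.
Crop height = 2680 − 1139 = 1541 px; one third is 513.67 px.
The lower-right point is two-thirds across and two-thirds down within the crop:
x = 146 + 2 × 1124.00 ≈ 2394; y = 1139 + 2 × 513.67 ≈ 2166.

x = 2394 px, y = 2166 px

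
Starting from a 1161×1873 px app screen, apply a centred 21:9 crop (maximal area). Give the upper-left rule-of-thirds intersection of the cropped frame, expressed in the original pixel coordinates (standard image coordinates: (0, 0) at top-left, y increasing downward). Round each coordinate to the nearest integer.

x = 387 px, y = 854 px

1161/1873 < 21/9, so the 21:9 crop keeps the full width 1161 and trims height to 1161 × 9/21 = 497.57 px.
Top offset = (1873 − 497.57)/2 = 687.71 px; left offset = 0.
Upper-left is one-third across and one-third down within the crop:
x = 0.00 + 1 × 1161.00/3 ≈ 387; y = 687.71 + 1 × 497.57/3 ≈ 854.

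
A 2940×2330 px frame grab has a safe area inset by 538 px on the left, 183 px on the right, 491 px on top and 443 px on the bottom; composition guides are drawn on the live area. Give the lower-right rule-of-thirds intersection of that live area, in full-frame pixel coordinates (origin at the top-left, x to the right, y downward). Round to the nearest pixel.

(2017, 1422)

Content width = 2940 − 538 − 183 = 2219 px; content height = 2330 − 491 − 443 = 1396 px.
Lower-right is two-thirds across and two-thirds down within the live area.
x = 538 + 2 × 2219/3 = 538 + 1479.33 ≈ 2017
y = 491 + 2 × 1396/3 = 491 + 930.67 ≈ 1422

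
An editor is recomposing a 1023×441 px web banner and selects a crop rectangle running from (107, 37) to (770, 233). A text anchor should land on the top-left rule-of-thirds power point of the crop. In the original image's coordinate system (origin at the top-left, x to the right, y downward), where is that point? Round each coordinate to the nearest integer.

(328, 102)

Crop width = 770 − 107 = 663 px; one third is 221.00 px.
Crop height = 233 − 37 = 196 px; one third is 65.33 px.
The top-left point is one-third across and one-third down within the crop:
x = 107 + 1 × 221.00 ≈ 328; y = 37 + 1 × 65.33 ≈ 102.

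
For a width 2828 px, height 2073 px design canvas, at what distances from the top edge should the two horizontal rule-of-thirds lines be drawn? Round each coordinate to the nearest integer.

y = 691 px and y = 1382 px

2073 / 3 = 691, so the horizontal lines sit at one and two thirds of 2073.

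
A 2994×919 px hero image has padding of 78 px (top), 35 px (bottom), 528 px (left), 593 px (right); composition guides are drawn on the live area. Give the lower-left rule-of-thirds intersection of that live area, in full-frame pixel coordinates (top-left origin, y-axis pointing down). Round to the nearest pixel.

(1152, 615)

Content width = 2994 − 528 − 593 = 1873 px; content height = 919 − 78 − 35 = 806 px.
Lower-left is one-third across and two-thirds down within the live area.
x = 528 + 1 × 1873/3 = 528 + 624.33 ≈ 1152
y = 78 + 2 × 806/3 = 78 + 537.33 ≈ 615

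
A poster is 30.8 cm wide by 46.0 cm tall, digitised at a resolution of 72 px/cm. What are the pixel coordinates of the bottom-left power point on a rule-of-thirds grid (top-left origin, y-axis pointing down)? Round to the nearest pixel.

In pixels the canvas is 30.8 × 72 = 2217.6 wide and 46.0 × 72 = 3312 tall.
The bottom-left point is one-third across and two-thirds down:
x = 1 × 2217.6/3 ≈ 739; y = 2 × 3312/3 ≈ 2208.

(739, 2208)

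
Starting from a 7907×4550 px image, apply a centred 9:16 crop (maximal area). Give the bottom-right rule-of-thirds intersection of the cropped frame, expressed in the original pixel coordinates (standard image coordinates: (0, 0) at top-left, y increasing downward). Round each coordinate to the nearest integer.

7907/4550 > 9/16, so the 9:16 crop keeps the full height 4550 and trims width to 4550 × 9/16 = 2559.38 px.
Left offset = (7907 − 2559.38)/2 = 2673.81 px; top offset = 0.
Bottom-right is two-thirds across and two-thirds down within the crop:
x = 2673.81 + 2 × 2559.38/3 ≈ 4380; y = 0.00 + 2 × 4550.00/3 ≈ 3033.

x = 4380 px, y = 3033 px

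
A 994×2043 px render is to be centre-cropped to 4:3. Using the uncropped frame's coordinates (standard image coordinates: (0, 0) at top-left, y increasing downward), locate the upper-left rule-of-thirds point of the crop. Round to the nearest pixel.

994/2043 < 4/3, so the 4:3 crop keeps the full width 994 and trims height to 994 × 3/4 = 745.50 px.
Top offset = (2043 − 745.50)/2 = 648.75 px; left offset = 0.
Upper-left is one-third across and one-third down within the crop:
x = 0.00 + 1 × 994.00/3 ≈ 331; y = 648.75 + 1 × 745.50/3 ≈ 897.

(331, 897)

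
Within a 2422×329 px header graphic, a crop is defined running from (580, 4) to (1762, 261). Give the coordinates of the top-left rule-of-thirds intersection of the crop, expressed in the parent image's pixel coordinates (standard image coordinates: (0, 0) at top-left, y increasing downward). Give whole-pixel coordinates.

Crop width = 1762 − 580 = 1182 px; one third is 394.00 px.
Crop height = 261 − 4 = 257 px; one third is 85.67 px.
The top-left point is one-third across and one-third down within the crop:
x = 580 + 1 × 394.00 ≈ 974; y = 4 + 1 × 85.67 ≈ 90.

(974, 90)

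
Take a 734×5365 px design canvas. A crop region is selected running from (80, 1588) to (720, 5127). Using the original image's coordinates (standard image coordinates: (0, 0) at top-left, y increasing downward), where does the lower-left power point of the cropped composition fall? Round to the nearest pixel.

Crop width = 720 − 80 = 640 px; one third is 213.33 px.
Crop height = 5127 − 1588 = 3539 px; one third is 1179.67 px.
The lower-left point is one-third across and two-thirds down within the crop:
x = 80 + 1 × 213.33 ≈ 293; y = 1588 + 2 × 1179.67 ≈ 3947.

(293, 3947)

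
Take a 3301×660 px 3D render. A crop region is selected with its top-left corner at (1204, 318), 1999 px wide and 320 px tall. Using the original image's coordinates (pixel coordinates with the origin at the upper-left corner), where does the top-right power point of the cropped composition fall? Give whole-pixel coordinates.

(2537, 425)

One third of the crop width 1999 is 666.33 px.
One third of the crop height 320 is 106.67 px.
The top-right point is two-thirds across and one-third down within the crop:
x = 1204 + 2 × 666.33 ≈ 2537; y = 318 + 1 × 106.67 ≈ 425.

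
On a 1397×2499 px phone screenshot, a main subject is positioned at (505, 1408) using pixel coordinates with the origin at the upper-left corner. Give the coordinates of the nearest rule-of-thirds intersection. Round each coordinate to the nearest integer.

x = 466 px, y = 1666 px

Third lines: x ∈ {466, 931}, y ∈ {833, 1666}.
505 is closer to x = 466; 1408 is closer to y = 1666.
So the nearest intersection is the lower-left power point.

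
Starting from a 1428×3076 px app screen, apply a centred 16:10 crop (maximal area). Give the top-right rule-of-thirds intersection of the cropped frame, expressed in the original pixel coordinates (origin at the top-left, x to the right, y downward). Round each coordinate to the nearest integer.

1428/3076 < 16/10, so the 16:10 crop keeps the full width 1428 and trims height to 1428 × 10/16 = 892.50 px.
Top offset = (3076 − 892.50)/2 = 1091.75 px; left offset = 0.
Top-right is two-thirds across and one-third down within the crop:
x = 0.00 + 2 × 1428.00/3 ≈ 952; y = 1091.75 + 1 × 892.50/3 ≈ 1389.

(952, 1389)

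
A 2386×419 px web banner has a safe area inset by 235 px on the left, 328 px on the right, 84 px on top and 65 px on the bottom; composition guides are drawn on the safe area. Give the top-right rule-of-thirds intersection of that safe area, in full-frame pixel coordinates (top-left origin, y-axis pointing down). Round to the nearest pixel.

x = 1450 px, y = 174 px

Content width = 2386 − 235 − 328 = 1823 px; content height = 419 − 84 − 65 = 270 px.
Top-right is two-thirds across and one-third down within the safe area.
x = 235 + 2 × 1823/3 = 235 + 1215.33 ≈ 1450
y = 84 + 1 × 270/3 = 84 + 90.00 ≈ 174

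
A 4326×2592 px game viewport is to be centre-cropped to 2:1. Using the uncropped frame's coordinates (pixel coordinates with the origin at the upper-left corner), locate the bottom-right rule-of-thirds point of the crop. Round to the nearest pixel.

4326/2592 < 2/1, so the 2:1 crop keeps the full width 4326 and trims height to 4326 × 1/2 = 2163.00 px.
Top offset = (2592 − 2163.00)/2 = 214.50 px; left offset = 0.
Bottom-right is two-thirds across and two-thirds down within the crop:
x = 0.00 + 2 × 4326.00/3 ≈ 2884; y = 214.50 + 2 × 2163.00/3 ≈ 1657.

(2884, 1657)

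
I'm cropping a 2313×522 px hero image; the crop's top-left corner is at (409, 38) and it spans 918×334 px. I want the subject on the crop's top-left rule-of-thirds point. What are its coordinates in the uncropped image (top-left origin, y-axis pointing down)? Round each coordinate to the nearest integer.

One third of the crop width 918 is 306.00 px.
One third of the crop height 334 is 111.33 px.
The top-left point is one-third across and one-third down within the crop:
x = 409 + 1 × 306.00 ≈ 715; y = 38 + 1 × 111.33 ≈ 149.

x = 715 px, y = 149 px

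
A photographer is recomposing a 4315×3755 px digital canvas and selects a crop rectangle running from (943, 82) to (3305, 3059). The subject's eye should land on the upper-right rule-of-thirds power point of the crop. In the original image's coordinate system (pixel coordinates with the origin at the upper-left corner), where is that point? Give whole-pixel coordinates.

Crop width = 3305 − 943 = 2362 px; one third is 787.33 px.
Crop height = 3059 − 82 = 2977 px; one third is 992.33 px.
The upper-right point is two-thirds across and one-third down within the crop:
x = 943 + 2 × 787.33 ≈ 2518; y = 82 + 1 × 992.33 ≈ 1074.

x = 2518 px, y = 1074 px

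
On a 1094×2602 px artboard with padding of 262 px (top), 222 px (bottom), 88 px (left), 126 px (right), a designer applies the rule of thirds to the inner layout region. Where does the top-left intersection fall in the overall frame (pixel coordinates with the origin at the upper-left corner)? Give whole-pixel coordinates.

Content width = 1094 − 88 − 126 = 880 px; content height = 2602 − 262 − 222 = 2118 px.
Top-left is one-third across and one-third down within the inner layout region.
x = 88 + 1 × 880/3 = 88 + 293.33 ≈ 381
y = 262 + 1 × 2118/3 = 262 + 706.00 ≈ 968

(381, 968)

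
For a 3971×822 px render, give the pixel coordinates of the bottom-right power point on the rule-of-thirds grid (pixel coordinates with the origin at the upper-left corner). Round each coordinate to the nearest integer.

x = 2647 px, y = 548 px

The bottom-right point sits two-thirds of the way across and two-thirds of the way down.
x = 2 × 3971/3 ≈ 2647; y = 2 × 822/3 ≈ 548.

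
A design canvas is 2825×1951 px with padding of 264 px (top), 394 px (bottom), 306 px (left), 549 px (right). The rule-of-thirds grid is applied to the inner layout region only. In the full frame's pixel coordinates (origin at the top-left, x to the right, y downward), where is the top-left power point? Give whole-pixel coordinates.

(963, 695)

Content width = 2825 − 306 − 549 = 1970 px; content height = 1951 − 264 − 394 = 1293 px.
Top-left is one-third across and one-third down within the inner layout region.
x = 306 + 1 × 1970/3 = 306 + 656.67 ≈ 963
y = 264 + 1 × 1293/3 = 264 + 431.00 ≈ 695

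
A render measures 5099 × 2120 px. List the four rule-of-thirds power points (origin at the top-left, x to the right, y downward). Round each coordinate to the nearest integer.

(1700, 707), (3399, 707), (1700, 1413), (3399, 1413)

One third of 5099 is 1699.67; one third of 2120 is 706.67.
Vertical third lines at x = 1700 and x = 3399; horizontal third lines at y = 707 and y = 1413.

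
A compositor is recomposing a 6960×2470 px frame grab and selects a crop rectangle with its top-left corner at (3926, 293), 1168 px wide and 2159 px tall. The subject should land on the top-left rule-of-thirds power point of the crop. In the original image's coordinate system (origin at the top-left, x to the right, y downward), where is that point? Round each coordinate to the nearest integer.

One third of the crop width 1168 is 389.33 px.
One third of the crop height 2159 is 719.67 px.
The top-left point is one-third across and one-third down within the crop:
x = 3926 + 1 × 389.33 ≈ 4315; y = 293 + 1 × 719.67 ≈ 1013.

x = 4315 px, y = 1013 px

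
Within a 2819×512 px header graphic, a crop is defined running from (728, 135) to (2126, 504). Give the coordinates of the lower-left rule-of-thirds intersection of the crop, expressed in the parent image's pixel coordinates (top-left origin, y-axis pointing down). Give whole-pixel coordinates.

Crop width = 2126 − 728 = 1398 px; one third is 466.00 px.
Crop height = 504 − 135 = 369 px; one third is 123.00 px.
The lower-left point is one-third across and two-thirds down within the crop:
x = 728 + 1 × 466.00 ≈ 1194; y = 135 + 2 × 123.00 ≈ 381.

(1194, 381)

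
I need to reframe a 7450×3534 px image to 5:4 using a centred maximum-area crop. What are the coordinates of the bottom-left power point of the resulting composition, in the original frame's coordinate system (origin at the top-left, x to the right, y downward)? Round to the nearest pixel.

7450/3534 > 5/4, so the 5:4 crop keeps the full height 3534 and trims width to 3534 × 5/4 = 4417.50 px.
Left offset = (7450 − 4417.50)/2 = 1516.25 px; top offset = 0.
Bottom-left is one-third across and two-thirds down within the crop:
x = 1516.25 + 1 × 4417.50/3 ≈ 2989; y = 0.00 + 2 × 3534.00/3 ≈ 2356.

x = 2989 px, y = 2356 px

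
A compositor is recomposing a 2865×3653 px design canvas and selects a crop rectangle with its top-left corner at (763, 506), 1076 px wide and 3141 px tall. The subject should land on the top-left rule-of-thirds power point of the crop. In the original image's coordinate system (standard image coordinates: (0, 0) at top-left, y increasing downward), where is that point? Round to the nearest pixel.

One third of the crop width 1076 is 358.67 px.
One third of the crop height 3141 is 1047.00 px.
The top-left point is one-third across and one-third down within the crop:
x = 763 + 1 × 358.67 ≈ 1122; y = 506 + 1 × 1047.00 ≈ 1553.

x = 1122 px, y = 1553 px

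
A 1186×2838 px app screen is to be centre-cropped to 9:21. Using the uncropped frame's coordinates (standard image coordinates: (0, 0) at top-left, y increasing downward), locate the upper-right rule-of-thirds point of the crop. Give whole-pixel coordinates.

1186/2838 < 9/21, so the 9:21 crop keeps the full width 1186 and trims height to 1186 × 21/9 = 2767.33 px.
Top offset = (2838 − 2767.33)/2 = 35.33 px; left offset = 0.
Upper-right is two-thirds across and one-third down within the crop:
x = 0.00 + 2 × 1186.00/3 ≈ 791; y = 35.33 + 1 × 2767.33/3 ≈ 958.

(791, 958)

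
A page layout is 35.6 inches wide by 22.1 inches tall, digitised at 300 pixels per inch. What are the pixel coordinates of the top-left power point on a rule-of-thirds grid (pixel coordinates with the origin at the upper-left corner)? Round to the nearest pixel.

(3560, 2210)

In pixels the canvas is 35.6 × 300 = 10680 wide and 22.1 × 300 = 6630 tall.
The top-left point is one-third across and one-third down:
x = 1 × 10680/3 ≈ 3560; y = 1 × 6630/3 ≈ 2210.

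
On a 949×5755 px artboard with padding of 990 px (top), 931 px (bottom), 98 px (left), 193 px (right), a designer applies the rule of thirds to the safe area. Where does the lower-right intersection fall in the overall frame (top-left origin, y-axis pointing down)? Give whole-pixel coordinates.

(537, 3546)

Content width = 949 − 98 − 193 = 658 px; content height = 5755 − 990 − 931 = 3834 px.
Lower-right is two-thirds across and two-thirds down within the safe area.
x = 98 + 2 × 658/3 = 98 + 438.67 ≈ 537
y = 990 + 2 × 3834/3 = 990 + 2556.00 ≈ 3546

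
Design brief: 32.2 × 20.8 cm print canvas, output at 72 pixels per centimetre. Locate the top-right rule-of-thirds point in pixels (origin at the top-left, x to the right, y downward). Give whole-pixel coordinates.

x = 1546 px, y = 499 px

In pixels the canvas is 32.2 × 72 = 2318.4 wide and 20.8 × 72 = 1497.6 tall.
The top-right point is two-thirds across and one-third down:
x = 2 × 2318.4/3 ≈ 1546; y = 1 × 1497.6/3 ≈ 499.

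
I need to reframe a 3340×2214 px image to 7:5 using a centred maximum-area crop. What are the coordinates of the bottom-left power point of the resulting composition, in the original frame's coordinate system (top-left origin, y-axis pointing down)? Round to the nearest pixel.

x = 1153 px, y = 1476 px

3340/2214 > 7/5, so the 7:5 crop keeps the full height 2214 and trims width to 2214 × 7/5 = 3099.60 px.
Left offset = (3340 − 3099.60)/2 = 120.20 px; top offset = 0.
Bottom-left is one-third across and two-thirds down within the crop:
x = 120.20 + 1 × 3099.60/3 ≈ 1153; y = 0.00 + 2 × 2214.00/3 ≈ 1476.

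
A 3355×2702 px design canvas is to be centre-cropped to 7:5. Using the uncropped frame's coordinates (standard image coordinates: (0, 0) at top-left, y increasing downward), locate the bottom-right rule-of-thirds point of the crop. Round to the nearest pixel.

(2237, 1750)

3355/2702 < 7/5, so the 7:5 crop keeps the full width 3355 and trims height to 3355 × 5/7 = 2396.43 px.
Top offset = (2702 − 2396.43)/2 = 152.79 px; left offset = 0.
Bottom-right is two-thirds across and two-thirds down within the crop:
x = 0.00 + 2 × 3355.00/3 ≈ 2237; y = 152.79 + 2 × 2396.43/3 ≈ 1750.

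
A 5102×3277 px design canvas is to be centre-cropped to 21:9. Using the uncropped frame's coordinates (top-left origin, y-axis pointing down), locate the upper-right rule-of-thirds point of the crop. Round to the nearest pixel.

(3401, 1274)

5102/3277 < 21/9, so the 21:9 crop keeps the full width 5102 and trims height to 5102 × 9/21 = 2186.57 px.
Top offset = (3277 − 2186.57)/2 = 545.21 px; left offset = 0.
Upper-right is two-thirds across and one-third down within the crop:
x = 0.00 + 2 × 5102.00/3 ≈ 3401; y = 545.21 + 1 × 2186.57/3 ≈ 1274.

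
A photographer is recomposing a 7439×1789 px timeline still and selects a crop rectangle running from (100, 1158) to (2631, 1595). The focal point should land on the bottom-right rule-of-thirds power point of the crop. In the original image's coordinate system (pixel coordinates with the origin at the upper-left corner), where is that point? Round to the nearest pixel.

Crop width = 2631 − 100 = 2531 px; one third is 843.67 px.
Crop height = 1595 − 1158 = 437 px; one third is 145.67 px.
The bottom-right point is two-thirds across and two-thirds down within the crop:
x = 100 + 2 × 843.67 ≈ 1787; y = 1158 + 2 × 145.67 ≈ 1449.

x = 1787 px, y = 1449 px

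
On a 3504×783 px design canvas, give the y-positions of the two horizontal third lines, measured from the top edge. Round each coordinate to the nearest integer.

783 / 3 = 261, so the horizontal lines sit at one and two thirds of 783.

y = 261 px and y = 522 px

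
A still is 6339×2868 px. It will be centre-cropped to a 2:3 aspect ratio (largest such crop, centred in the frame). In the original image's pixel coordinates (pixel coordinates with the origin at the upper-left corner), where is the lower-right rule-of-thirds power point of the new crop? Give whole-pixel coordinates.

6339/2868 > 2/3, so the 2:3 crop keeps the full height 2868 and trims width to 2868 × 2/3 = 1912.00 px.
Left offset = (6339 − 1912.00)/2 = 2213.50 px; top offset = 0.
Lower-right is two-thirds across and two-thirds down within the crop:
x = 2213.50 + 2 × 1912.00/3 ≈ 3488; y = 0.00 + 2 × 2868.00/3 ≈ 1912.

(3488, 1912)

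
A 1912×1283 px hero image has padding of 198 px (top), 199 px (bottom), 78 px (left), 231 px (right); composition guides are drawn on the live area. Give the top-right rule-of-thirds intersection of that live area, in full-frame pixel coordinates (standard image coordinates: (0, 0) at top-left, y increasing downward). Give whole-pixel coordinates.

(1147, 493)

Content width = 1912 − 78 − 231 = 1603 px; content height = 1283 − 198 − 199 = 886 px.
Top-right is two-thirds across and one-third down within the live area.
x = 78 + 2 × 1603/3 = 78 + 1068.67 ≈ 1147
y = 198 + 1 × 886/3 = 198 + 295.33 ≈ 493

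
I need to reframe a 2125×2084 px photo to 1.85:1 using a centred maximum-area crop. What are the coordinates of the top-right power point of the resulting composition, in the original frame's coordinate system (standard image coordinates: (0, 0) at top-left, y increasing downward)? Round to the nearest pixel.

(1417, 851)

2125/2084 < 1.85/1, so the 1.85:1 crop keeps the full width 2125 and trims height to 2125 × 1/1.85 = 1148.65 px.
Top offset = (2084 − 1148.65)/2 = 467.68 px; left offset = 0.
Top-right is two-thirds across and one-third down within the crop:
x = 0.00 + 2 × 2125.00/3 ≈ 1417; y = 467.68 + 1 × 1148.65/3 ≈ 851.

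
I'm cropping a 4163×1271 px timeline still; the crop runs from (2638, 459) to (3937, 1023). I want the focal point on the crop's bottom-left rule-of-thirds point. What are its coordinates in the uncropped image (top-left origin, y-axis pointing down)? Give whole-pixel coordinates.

(3071, 835)

Crop width = 3937 − 2638 = 1299 px; one third is 433.00 px.
Crop height = 1023 − 459 = 564 px; one third is 188.00 px.
The bottom-left point is one-third across and two-thirds down within the crop:
x = 2638 + 1 × 433.00 ≈ 3071; y = 459 + 2 × 188.00 ≈ 835.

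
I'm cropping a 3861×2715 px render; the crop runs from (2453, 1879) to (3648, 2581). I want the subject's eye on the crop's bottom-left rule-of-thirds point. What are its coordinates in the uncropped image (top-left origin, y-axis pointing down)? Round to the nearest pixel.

(2851, 2347)

Crop width = 3648 − 2453 = 1195 px; one third is 398.33 px.
Crop height = 2581 − 1879 = 702 px; one third is 234.00 px.
The bottom-left point is one-third across and two-thirds down within the crop:
x = 2453 + 1 × 398.33 ≈ 2851; y = 1879 + 2 × 234.00 ≈ 2347.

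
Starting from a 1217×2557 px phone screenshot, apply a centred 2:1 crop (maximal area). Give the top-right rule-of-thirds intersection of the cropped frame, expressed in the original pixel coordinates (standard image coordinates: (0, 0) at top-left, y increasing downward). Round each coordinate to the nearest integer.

1217/2557 < 2/1, so the 2:1 crop keeps the full width 1217 and trims height to 1217 × 1/2 = 608.50 px.
Top offset = (2557 − 608.50)/2 = 974.25 px; left offset = 0.
Top-right is two-thirds across and one-third down within the crop:
x = 0.00 + 2 × 1217.00/3 ≈ 811; y = 974.25 + 1 × 608.50/3 ≈ 1177.

(811, 1177)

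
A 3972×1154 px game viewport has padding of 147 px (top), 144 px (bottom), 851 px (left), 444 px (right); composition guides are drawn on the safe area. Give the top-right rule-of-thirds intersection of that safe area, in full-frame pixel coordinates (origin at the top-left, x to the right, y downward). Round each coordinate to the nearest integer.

x = 2636 px, y = 435 px

Content width = 3972 − 851 − 444 = 2677 px; content height = 1154 − 147 − 144 = 863 px.
Top-right is two-thirds across and one-third down within the safe area.
x = 851 + 2 × 2677/3 = 851 + 1784.67 ≈ 2636
y = 147 + 1 × 863/3 = 147 + 287.67 ≈ 435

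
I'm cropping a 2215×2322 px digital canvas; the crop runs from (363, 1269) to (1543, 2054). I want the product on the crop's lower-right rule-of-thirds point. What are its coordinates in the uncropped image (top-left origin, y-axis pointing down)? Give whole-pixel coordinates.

Crop width = 1543 − 363 = 1180 px; one third is 393.33 px.
Crop height = 2054 − 1269 = 785 px; one third is 261.67 px.
The lower-right point is two-thirds across and two-thirds down within the crop:
x = 363 + 2 × 393.33 ≈ 1150; y = 1269 + 2 × 261.67 ≈ 1792.

x = 1150 px, y = 1792 px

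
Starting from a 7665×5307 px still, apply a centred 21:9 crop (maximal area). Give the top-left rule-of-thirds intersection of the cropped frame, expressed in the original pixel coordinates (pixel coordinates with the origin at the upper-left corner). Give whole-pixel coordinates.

x = 2555 px, y = 2106 px

7665/5307 < 21/9, so the 21:9 crop keeps the full width 7665 and trims height to 7665 × 9/21 = 3285.00 px.
Top offset = (5307 − 3285.00)/2 = 1011.00 px; left offset = 0.
Top-left is one-third across and one-third down within the crop:
x = 0.00 + 1 × 7665.00/3 ≈ 2555; y = 1011.00 + 1 × 3285.00/3 ≈ 2106.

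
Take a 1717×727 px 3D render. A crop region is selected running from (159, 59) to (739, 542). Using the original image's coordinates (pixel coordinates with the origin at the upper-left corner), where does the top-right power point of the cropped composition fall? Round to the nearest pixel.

Crop width = 739 − 159 = 580 px; one third is 193.33 px.
Crop height = 542 − 59 = 483 px; one third is 161.00 px.
The top-right point is two-thirds across and one-third down within the crop:
x = 159 + 2 × 193.33 ≈ 546; y = 59 + 1 × 161.00 ≈ 220.

x = 546 px, y = 220 px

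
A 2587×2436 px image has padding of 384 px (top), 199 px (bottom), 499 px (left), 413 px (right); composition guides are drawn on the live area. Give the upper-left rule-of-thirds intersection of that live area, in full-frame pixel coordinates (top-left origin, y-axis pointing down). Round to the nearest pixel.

Content width = 2587 − 499 − 413 = 1675 px; content height = 2436 − 384 − 199 = 1853 px.
Upper-left is one-third across and one-third down within the live area.
x = 499 + 1 × 1675/3 = 499 + 558.33 ≈ 1057
y = 384 + 1 × 1853/3 = 384 + 617.67 ≈ 1002

(1057, 1002)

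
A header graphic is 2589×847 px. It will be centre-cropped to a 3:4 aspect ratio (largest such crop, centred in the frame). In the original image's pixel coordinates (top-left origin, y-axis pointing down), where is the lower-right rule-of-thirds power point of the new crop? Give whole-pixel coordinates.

2589/847 > 3/4, so the 3:4 crop keeps the full height 847 and trims width to 847 × 3/4 = 635.25 px.
Left offset = (2589 − 635.25)/2 = 976.88 px; top offset = 0.
Lower-right is two-thirds across and two-thirds down within the crop:
x = 976.88 + 2 × 635.25/3 ≈ 1400; y = 0.00 + 2 × 847.00/3 ≈ 565.

(1400, 565)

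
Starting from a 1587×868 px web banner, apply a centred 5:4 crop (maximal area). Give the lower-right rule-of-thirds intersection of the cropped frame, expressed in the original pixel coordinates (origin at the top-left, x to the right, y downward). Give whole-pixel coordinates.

(974, 579)

1587/868 > 5/4, so the 5:4 crop keeps the full height 868 and trims width to 868 × 5/4 = 1085.00 px.
Left offset = (1587 − 1085.00)/2 = 251.00 px; top offset = 0.
Lower-right is two-thirds across and two-thirds down within the crop:
x = 251.00 + 2 × 1085.00/3 ≈ 974; y = 0.00 + 2 × 868.00/3 ≈ 579.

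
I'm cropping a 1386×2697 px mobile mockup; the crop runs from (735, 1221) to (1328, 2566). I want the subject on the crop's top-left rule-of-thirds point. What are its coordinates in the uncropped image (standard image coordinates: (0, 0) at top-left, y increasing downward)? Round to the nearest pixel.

Crop width = 1328 − 735 = 593 px; one third is 197.67 px.
Crop height = 2566 − 1221 = 1345 px; one third is 448.33 px.
The top-left point is one-third across and one-third down within the crop:
x = 735 + 1 × 197.67 ≈ 933; y = 1221 + 1 × 448.33 ≈ 1669.

x = 933 px, y = 1669 px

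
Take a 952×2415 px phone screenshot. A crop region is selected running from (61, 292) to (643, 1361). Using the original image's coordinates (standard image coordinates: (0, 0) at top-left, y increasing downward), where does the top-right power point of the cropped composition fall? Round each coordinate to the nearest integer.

x = 449 px, y = 648 px

Crop width = 643 − 61 = 582 px; one third is 194.00 px.
Crop height = 1361 − 292 = 1069 px; one third is 356.33 px.
The top-right point is two-thirds across and one-third down within the crop:
x = 61 + 2 × 194.00 ≈ 449; y = 292 + 1 × 356.33 ≈ 648.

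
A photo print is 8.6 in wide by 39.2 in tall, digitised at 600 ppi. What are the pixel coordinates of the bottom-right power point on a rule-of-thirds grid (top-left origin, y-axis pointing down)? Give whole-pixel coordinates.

In pixels the canvas is 8.6 × 600 = 5160 wide and 39.2 × 600 = 23520 tall.
The bottom-right point is two-thirds across and two-thirds down:
x = 2 × 5160/3 ≈ 3440; y = 2 × 23520/3 ≈ 15680.

x = 3440 px, y = 15680 px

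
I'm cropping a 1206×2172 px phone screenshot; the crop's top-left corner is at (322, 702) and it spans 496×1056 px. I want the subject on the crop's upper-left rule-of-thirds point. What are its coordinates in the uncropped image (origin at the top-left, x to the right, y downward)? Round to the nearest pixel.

One third of the crop width 496 is 165.33 px.
One third of the crop height 1056 is 352.00 px.
The upper-left point is one-third across and one-third down within the crop:
x = 322 + 1 × 165.33 ≈ 487; y = 702 + 1 × 352.00 ≈ 1054.

x = 487 px, y = 1054 px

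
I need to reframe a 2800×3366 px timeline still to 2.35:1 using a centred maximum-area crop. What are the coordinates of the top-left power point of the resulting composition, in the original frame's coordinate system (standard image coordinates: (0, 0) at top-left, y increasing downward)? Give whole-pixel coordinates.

2800/3366 < 2.35/1, so the 2.35:1 crop keeps the full width 2800 and trims height to 2800 × 1/2.35 = 1191.49 px.
Top offset = (3366 − 1191.49)/2 = 1087.26 px; left offset = 0.
Top-left is one-third across and one-third down within the crop:
x = 0.00 + 1 × 2800.00/3 ≈ 933; y = 1087.26 + 1 × 1191.49/3 ≈ 1484.

(933, 1484)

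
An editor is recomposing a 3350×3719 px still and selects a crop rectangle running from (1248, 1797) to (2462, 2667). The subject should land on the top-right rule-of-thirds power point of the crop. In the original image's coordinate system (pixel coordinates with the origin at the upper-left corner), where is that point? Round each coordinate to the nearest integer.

Crop width = 2462 − 1248 = 1214 px; one third is 404.67 px.
Crop height = 2667 − 1797 = 870 px; one third is 290.00 px.
The top-right point is two-thirds across and one-third down within the crop:
x = 1248 + 2 × 404.67 ≈ 2057; y = 1797 + 1 × 290.00 ≈ 2087.

x = 2057 px, y = 2087 px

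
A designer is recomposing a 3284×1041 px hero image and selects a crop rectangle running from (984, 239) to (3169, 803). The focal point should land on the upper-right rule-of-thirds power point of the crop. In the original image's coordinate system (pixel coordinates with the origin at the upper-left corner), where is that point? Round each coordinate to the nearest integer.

(2441, 427)

Crop width = 3169 − 984 = 2185 px; one third is 728.33 px.
Crop height = 803 − 239 = 564 px; one third is 188.00 px.
The upper-right point is two-thirds across and one-third down within the crop:
x = 984 + 2 × 728.33 ≈ 2441; y = 239 + 1 × 188.00 ≈ 427.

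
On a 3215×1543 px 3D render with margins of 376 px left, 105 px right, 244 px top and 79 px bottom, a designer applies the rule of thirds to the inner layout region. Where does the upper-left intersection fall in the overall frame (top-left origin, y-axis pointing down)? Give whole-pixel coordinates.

Content width = 3215 − 376 − 105 = 2734 px; content height = 1543 − 244 − 79 = 1220 px.
Upper-left is one-third across and one-third down within the inner layout region.
x = 376 + 1 × 2734/3 = 376 + 911.33 ≈ 1287
y = 244 + 1 × 1220/3 = 244 + 406.67 ≈ 651

(1287, 651)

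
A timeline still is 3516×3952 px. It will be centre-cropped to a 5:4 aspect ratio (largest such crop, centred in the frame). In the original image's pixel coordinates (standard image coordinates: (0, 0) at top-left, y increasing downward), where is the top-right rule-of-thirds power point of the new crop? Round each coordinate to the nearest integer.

(2344, 1507)

3516/3952 < 5/4, so the 5:4 crop keeps the full width 3516 and trims height to 3516 × 4/5 = 2812.80 px.
Top offset = (3952 − 2812.80)/2 = 569.60 px; left offset = 0.
Top-right is two-thirds across and one-third down within the crop:
x = 0.00 + 2 × 3516.00/3 ≈ 2344; y = 569.60 + 1 × 2812.80/3 ≈ 1507.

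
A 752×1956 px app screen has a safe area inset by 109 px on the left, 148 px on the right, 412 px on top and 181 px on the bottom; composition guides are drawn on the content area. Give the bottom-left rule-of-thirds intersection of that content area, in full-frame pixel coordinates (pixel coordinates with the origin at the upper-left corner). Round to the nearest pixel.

(274, 1321)

Content width = 752 − 109 − 148 = 495 px; content height = 1956 − 412 − 181 = 1363 px.
Bottom-left is one-third across and two-thirds down within the content area.
x = 109 + 1 × 495/3 = 109 + 165.00 ≈ 274
y = 412 + 2 × 1363/3 = 412 + 908.67 ≈ 1321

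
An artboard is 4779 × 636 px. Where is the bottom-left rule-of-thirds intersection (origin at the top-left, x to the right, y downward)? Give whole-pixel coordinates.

x = 1593 px, y = 424 px

The bottom-left point sits one-third of the way across and two-thirds of the way down.
x = 1 × 4779/3 ≈ 1593; y = 2 × 636/3 ≈ 424.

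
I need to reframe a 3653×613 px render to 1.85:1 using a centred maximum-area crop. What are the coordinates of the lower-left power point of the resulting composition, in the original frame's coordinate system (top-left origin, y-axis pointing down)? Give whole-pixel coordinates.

(1637, 409)

3653/613 > 1.85/1, so the 1.85:1 crop keeps the full height 613 and trims width to 613 × 1.85/1 = 1134.05 px.
Left offset = (3653 − 1134.05)/2 = 1259.47 px; top offset = 0.
Lower-left is one-third across and two-thirds down within the crop:
x = 1259.47 + 1 × 1134.05/3 ≈ 1637; y = 0.00 + 2 × 613.00/3 ≈ 409.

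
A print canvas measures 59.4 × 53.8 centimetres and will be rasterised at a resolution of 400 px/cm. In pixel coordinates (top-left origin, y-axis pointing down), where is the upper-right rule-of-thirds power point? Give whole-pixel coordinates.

In pixels the canvas is 59.4 × 400 = 23760 wide and 53.8 × 400 = 21520 tall.
The upper-right point is two-thirds across and one-third down:
x = 2 × 23760/3 ≈ 15840; y = 1 × 21520/3 ≈ 7173.

x = 15840 px, y = 7173 px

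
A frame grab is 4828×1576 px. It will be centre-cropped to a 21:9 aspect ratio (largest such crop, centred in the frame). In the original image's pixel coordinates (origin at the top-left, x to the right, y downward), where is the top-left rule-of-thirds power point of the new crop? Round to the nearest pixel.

x = 1801 px, y = 525 px

4828/1576 > 21/9, so the 21:9 crop keeps the full height 1576 and trims width to 1576 × 21/9 = 3677.33 px.
Left offset = (4828 − 3677.33)/2 = 575.33 px; top offset = 0.
Top-left is one-third across and one-third down within the crop:
x = 575.33 + 1 × 3677.33/3 ≈ 1801; y = 0.00 + 1 × 1576.00/3 ≈ 525.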